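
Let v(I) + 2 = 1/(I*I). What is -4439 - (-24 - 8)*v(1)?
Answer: -4471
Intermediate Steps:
v(I) = -2 + I**(-2) (v(I) = -2 + 1/(I*I) = -2 + 1/(I**2) = -2 + I**(-2))
-4439 - (-24 - 8)*v(1) = -4439 - (-24 - 8)*(-2 + 1**(-2)) = -4439 - (-32)*(-2 + 1) = -4439 - (-32)*(-1) = -4439 - 1*32 = -4439 - 32 = -4471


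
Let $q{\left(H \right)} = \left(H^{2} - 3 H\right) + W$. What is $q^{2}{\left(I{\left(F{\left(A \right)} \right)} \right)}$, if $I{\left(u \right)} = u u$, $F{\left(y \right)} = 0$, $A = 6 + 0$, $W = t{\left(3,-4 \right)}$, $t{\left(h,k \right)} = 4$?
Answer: $16$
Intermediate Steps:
$W = 4$
$A = 6$
$I{\left(u \right)} = u^{2}$
$q{\left(H \right)} = 4 + H^{2} - 3 H$ ($q{\left(H \right)} = \left(H^{2} - 3 H\right) + 4 = 4 + H^{2} - 3 H$)
$q^{2}{\left(I{\left(F{\left(A \right)} \right)} \right)} = \left(4 + \left(0^{2}\right)^{2} - 3 \cdot 0^{2}\right)^{2} = \left(4 + 0^{2} - 0\right)^{2} = \left(4 + 0 + 0\right)^{2} = 4^{2} = 16$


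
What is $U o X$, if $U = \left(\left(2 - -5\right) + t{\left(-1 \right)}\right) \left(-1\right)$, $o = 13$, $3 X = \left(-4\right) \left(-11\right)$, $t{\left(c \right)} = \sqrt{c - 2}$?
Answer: $- \frac{4004}{3} - \frac{572 i \sqrt{3}}{3} \approx -1334.7 - 330.24 i$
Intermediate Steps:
$t{\left(c \right)} = \sqrt{-2 + c}$
$X = \frac{44}{3}$ ($X = \frac{\left(-4\right) \left(-11\right)}{3} = \frac{1}{3} \cdot 44 = \frac{44}{3} \approx 14.667$)
$U = -7 - i \sqrt{3}$ ($U = \left(\left(2 - -5\right) + \sqrt{-2 - 1}\right) \left(-1\right) = \left(\left(2 + 5\right) + \sqrt{-3}\right) \left(-1\right) = \left(7 + i \sqrt{3}\right) \left(-1\right) = -7 - i \sqrt{3} \approx -7.0 - 1.732 i$)
$U o X = \left(-7 - i \sqrt{3}\right) 13 \cdot \frac{44}{3} = \left(-91 - 13 i \sqrt{3}\right) \frac{44}{3} = - \frac{4004}{3} - \frac{572 i \sqrt{3}}{3}$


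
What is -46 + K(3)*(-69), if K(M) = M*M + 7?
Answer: -1150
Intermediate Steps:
K(M) = 7 + M² (K(M) = M² + 7 = 7 + M²)
-46 + K(3)*(-69) = -46 + (7 + 3²)*(-69) = -46 + (7 + 9)*(-69) = -46 + 16*(-69) = -46 - 1104 = -1150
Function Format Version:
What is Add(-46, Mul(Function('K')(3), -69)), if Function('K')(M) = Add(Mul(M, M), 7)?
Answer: -1150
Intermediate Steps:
Function('K')(M) = Add(7, Pow(M, 2)) (Function('K')(M) = Add(Pow(M, 2), 7) = Add(7, Pow(M, 2)))
Add(-46, Mul(Function('K')(3), -69)) = Add(-46, Mul(Add(7, Pow(3, 2)), -69)) = Add(-46, Mul(Add(7, 9), -69)) = Add(-46, Mul(16, -69)) = Add(-46, -1104) = -1150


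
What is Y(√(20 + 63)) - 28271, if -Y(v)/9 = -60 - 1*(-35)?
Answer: -28046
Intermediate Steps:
Y(v) = 225 (Y(v) = -9*(-60 - 1*(-35)) = -9*(-60 + 35) = -9*(-25) = 225)
Y(√(20 + 63)) - 28271 = 225 - 28271 = -28046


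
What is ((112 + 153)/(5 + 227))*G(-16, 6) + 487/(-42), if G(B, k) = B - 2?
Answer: -78331/2436 ≈ -32.156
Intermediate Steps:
G(B, k) = -2 + B
((112 + 153)/(5 + 227))*G(-16, 6) + 487/(-42) = ((112 + 153)/(5 + 227))*(-2 - 16) + 487/(-42) = (265/232)*(-18) + 487*(-1/42) = (265*(1/232))*(-18) - 487/42 = (265/232)*(-18) - 487/42 = -2385/116 - 487/42 = -78331/2436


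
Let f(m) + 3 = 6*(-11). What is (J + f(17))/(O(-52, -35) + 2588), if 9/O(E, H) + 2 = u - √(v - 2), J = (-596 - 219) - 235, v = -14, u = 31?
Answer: -2482140063/5741317625 + 40284*I/5741317625 ≈ -0.43233 + 7.0165e-6*I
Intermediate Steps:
J = -1050 (J = -815 - 235 = -1050)
f(m) = -69 (f(m) = -3 + 6*(-11) = -3 - 66 = -69)
O(E, H) = 9*(29 + 4*I)/857 (O(E, H) = 9/(-2 + (31 - √(-14 - 2))) = 9/(-2 + (31 - √(-16))) = 9/(-2 + (31 - 4*I)) = 9/(29 - 4*I) = 9*((29 + 4*I)/857) = 9*(29 + 4*I)/857)
(J + f(17))/(O(-52, -35) + 2588) = (-1050 - 69)/((261/857 + 36*I/857) + 2588) = -1119*857*(2218177/857 - 36*I/857)/5741317625 = -958983*(2218177/857 - 36*I/857)/5741317625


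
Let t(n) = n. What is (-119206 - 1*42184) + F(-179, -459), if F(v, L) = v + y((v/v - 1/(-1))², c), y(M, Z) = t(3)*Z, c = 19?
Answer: -161512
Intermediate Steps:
y(M, Z) = 3*Z
F(v, L) = 57 + v (F(v, L) = v + 3*19 = v + 57 = 57 + v)
(-119206 - 1*42184) + F(-179, -459) = (-119206 - 1*42184) + (57 - 179) = (-119206 - 42184) - 122 = -161390 - 122 = -161512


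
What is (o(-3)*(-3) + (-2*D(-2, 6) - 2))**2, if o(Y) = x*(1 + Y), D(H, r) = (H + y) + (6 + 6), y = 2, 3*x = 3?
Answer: 400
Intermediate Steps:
x = 1 (x = (1/3)*3 = 1)
D(H, r) = 14 + H (D(H, r) = (H + 2) + (6 + 6) = (2 + H) + 12 = 14 + H)
o(Y) = 1 + Y (o(Y) = 1*(1 + Y) = 1 + Y)
(o(-3)*(-3) + (-2*D(-2, 6) - 2))**2 = ((1 - 3)*(-3) + (-2*(14 - 2) - 2))**2 = (-2*(-3) + (-2*12 - 2))**2 = (6 + (-24 - 2))**2 = (6 - 26)**2 = (-20)**2 = 400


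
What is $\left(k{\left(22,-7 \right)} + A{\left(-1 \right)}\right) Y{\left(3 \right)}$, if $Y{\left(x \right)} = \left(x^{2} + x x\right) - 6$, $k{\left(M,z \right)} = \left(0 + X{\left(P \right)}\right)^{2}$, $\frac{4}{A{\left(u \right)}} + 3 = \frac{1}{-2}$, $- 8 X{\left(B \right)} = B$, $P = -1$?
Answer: $- \frac{1515}{112} \approx -13.527$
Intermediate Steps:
$X{\left(B \right)} = - \frac{B}{8}$
$A{\left(u \right)} = - \frac{8}{7}$ ($A{\left(u \right)} = \frac{4}{-3 + \frac{1}{-2}} = \frac{4}{-3 - \frac{1}{2}} = \frac{4}{- \frac{7}{2}} = 4 \left(- \frac{2}{7}\right) = - \frac{8}{7}$)
$k{\left(M,z \right)} = \frac{1}{64}$ ($k{\left(M,z \right)} = \left(0 - - \frac{1}{8}\right)^{2} = \left(0 + \frac{1}{8}\right)^{2} = \left(\frac{1}{8}\right)^{2} = \frac{1}{64}$)
$Y{\left(x \right)} = -6 + 2 x^{2}$ ($Y{\left(x \right)} = \left(x^{2} + x^{2}\right) - 6 = 2 x^{2} - 6 = -6 + 2 x^{2}$)
$\left(k{\left(22,-7 \right)} + A{\left(-1 \right)}\right) Y{\left(3 \right)} = \left(\frac{1}{64} - \frac{8}{7}\right) \left(-6 + 2 \cdot 3^{2}\right) = - \frac{505 \left(-6 + 2 \cdot 9\right)}{448} = - \frac{505 \left(-6 + 18\right)}{448} = \left(- \frac{505}{448}\right) 12 = - \frac{1515}{112}$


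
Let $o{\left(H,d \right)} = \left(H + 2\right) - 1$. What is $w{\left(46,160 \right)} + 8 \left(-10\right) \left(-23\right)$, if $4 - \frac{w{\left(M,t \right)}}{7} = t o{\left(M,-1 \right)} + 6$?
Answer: $-50814$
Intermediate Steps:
$o{\left(H,d \right)} = 1 + H$ ($o{\left(H,d \right)} = \left(2 + H\right) - 1 = 1 + H$)
$w{\left(M,t \right)} = -14 - 7 t \left(1 + M\right)$ ($w{\left(M,t \right)} = 28 - 7 \left(t \left(1 + M\right) + 6\right) = 28 - 7 \left(6 + t \left(1 + M\right)\right) = 28 - \left(42 + 7 t \left(1 + M\right)\right) = -14 - 7 t \left(1 + M\right)$)
$w{\left(46,160 \right)} + 8 \left(-10\right) \left(-23\right) = \left(-14 - 1120 \left(1 + 46\right)\right) + 8 \left(-10\right) \left(-23\right) = \left(-14 - 1120 \cdot 47\right) - -1840 = \left(-14 - 52640\right) + 1840 = -52654 + 1840 = -50814$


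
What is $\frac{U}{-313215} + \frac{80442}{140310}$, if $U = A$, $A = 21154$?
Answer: $\frac{35281783}{69757455} \approx 0.50578$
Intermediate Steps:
$U = 21154$
$\frac{U}{-313215} + \frac{80442}{140310} = \frac{21154}{-313215} + \frac{80442}{140310} = 21154 \left(- \frac{1}{313215}\right) + 80442 \cdot \frac{1}{140310} = - \frac{3022}{44745} + \frac{4469}{7795} = \frac{35281783}{69757455}$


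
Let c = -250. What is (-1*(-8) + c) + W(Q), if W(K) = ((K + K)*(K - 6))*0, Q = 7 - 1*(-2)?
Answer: -242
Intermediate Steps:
Q = 9 (Q = 7 + 2 = 9)
W(K) = 0 (W(K) = ((2*K)*(-6 + K))*0 = (2*K*(-6 + K))*0 = 0)
(-1*(-8) + c) + W(Q) = (-1*(-8) - 250) + 0 = (8 - 250) + 0 = -242 + 0 = -242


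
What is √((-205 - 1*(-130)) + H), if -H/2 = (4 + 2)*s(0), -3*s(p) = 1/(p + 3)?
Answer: I*√663/3 ≈ 8.5829*I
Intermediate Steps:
s(p) = -1/(3*(3 + p)) (s(p) = -1/(3*(p + 3)) = -1/(3*(3 + p)))
H = 4/3 (H = -2*(4 + 2)*(-1/(9 + 3*0)) = -12*(-1/(9 + 0)) = -12*(-1/9) = -12*(-1*⅑) = -12*(-1)/9 = -2*(-⅔) = 4/3 ≈ 1.3333)
√((-205 - 1*(-130)) + H) = √((-205 - 1*(-130)) + 4/3) = √((-205 + 130) + 4/3) = √(-75 + 4/3) = √(-221/3) = I*√663/3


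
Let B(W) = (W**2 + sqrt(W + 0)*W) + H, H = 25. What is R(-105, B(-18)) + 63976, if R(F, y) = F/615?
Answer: 2623009/41 ≈ 63976.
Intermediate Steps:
B(W) = 25 + W**2 + W**(3/2) (B(W) = (W**2 + sqrt(W + 0)*W) + 25 = (W**2 + sqrt(W)*W) + 25 = (W**2 + W**(3/2)) + 25 = 25 + W**2 + W**(3/2))
R(F, y) = F/615 (R(F, y) = F*(1/615) = F/615)
R(-105, B(-18)) + 63976 = (1/615)*(-105) + 63976 = -7/41 + 63976 = 2623009/41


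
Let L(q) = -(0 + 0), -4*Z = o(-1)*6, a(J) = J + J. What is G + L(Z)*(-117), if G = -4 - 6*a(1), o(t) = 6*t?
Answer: -16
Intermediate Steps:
a(J) = 2*J
Z = 9 (Z = -6*(-1)*6/4 = -(-3)*6/2 = -¼*(-36) = 9)
L(q) = 0 (L(q) = -1*0 = 0)
G = -16 (G = -4 - 12 = -16)
G + L(Z)*(-117) = -16 + 0*(-117) = -16 + 0 = -16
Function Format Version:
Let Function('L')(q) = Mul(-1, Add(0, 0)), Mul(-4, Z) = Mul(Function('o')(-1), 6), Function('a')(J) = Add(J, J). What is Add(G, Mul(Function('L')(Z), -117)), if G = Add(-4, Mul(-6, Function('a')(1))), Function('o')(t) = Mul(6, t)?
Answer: -16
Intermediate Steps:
Function('a')(J) = Mul(2, J)
Z = 9 (Z = Mul(Rational(-1, 4), Mul(Mul(6, -1), 6)) = Mul(Rational(-1, 4), Mul(-6, 6)) = Mul(Rational(-1, 4), -36) = 9)
Function('L')(q) = 0 (Function('L')(q) = Mul(-1, 0) = 0)
G = -16 (G = Add(-4, Mul(-6, Mul(2, 1))) = Add(-4, Mul(-6, 2)) = Add(-4, -12) = -16)
Add(G, Mul(Function('L')(Z), -117)) = Add(-16, Mul(0, -117)) = Add(-16, 0) = -16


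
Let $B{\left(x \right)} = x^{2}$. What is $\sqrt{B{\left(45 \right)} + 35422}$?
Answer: $\sqrt{37447} \approx 193.51$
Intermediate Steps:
$\sqrt{B{\left(45 \right)} + 35422} = \sqrt{45^{2} + 35422} = \sqrt{2025 + 35422} = \sqrt{37447}$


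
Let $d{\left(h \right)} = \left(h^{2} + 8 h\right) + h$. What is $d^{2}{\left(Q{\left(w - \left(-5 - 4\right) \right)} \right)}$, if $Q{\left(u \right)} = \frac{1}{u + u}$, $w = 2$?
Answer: $\frac{39601}{234256} \approx 0.16905$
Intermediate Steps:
$Q{\left(u \right)} = \frac{1}{2 u}$
$d{\left(h \right)} = h^{2} + 9 h$
$d^{2}{\left(Q{\left(w - \left(-5 - 4\right) \right)} \right)} = \left(\frac{1}{2 \left(2 - \left(-5 - 4\right)\right)} \left(9 + \frac{1}{2 \left(2 - \left(-5 - 4\right)\right)}\right)\right)^{2} = \left(\frac{1}{2 \left(2 - -9\right)} \left(9 + \frac{1}{2 \left(2 - -9\right)}\right)\right)^{2} = \left(\frac{1}{2 \left(2 + 9\right)} \left(9 + \frac{1}{2 \left(2 + 9\right)}\right)\right)^{2} = \left(\frac{1}{2 \cdot 11} \left(9 + \frac{1}{2 \cdot 11}\right)\right)^{2} = \left(\frac{1}{2} \cdot \frac{1}{11} \left(9 + \frac{1}{2} \cdot \frac{1}{11}\right)\right)^{2} = \left(\frac{9 + \frac{1}{22}}{22}\right)^{2} = \left(\frac{1}{22} \cdot \frac{199}{22}\right)^{2} = \left(\frac{199}{484}\right)^{2} = \frac{39601}{234256}$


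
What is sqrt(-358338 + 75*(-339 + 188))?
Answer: I*sqrt(369663) ≈ 608.0*I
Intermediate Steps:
sqrt(-358338 + 75*(-339 + 188)) = sqrt(-358338 + 75*(-151)) = sqrt(-358338 - 11325) = sqrt(-369663) = I*sqrt(369663)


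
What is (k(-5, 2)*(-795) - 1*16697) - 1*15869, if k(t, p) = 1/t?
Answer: -32407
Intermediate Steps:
(k(-5, 2)*(-795) - 1*16697) - 1*15869 = (-795/(-5) - 1*16697) - 1*15869 = (-1/5*(-795) - 16697) - 15869 = (159 - 16697) - 15869 = -16538 - 15869 = -32407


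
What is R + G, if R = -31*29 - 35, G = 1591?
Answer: 657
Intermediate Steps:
R = -934 (R = -899 - 35 = -934)
R + G = -934 + 1591 = 657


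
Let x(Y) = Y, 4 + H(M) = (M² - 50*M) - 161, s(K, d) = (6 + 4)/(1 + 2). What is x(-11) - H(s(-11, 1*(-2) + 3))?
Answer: 2786/9 ≈ 309.56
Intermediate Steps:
s(K, d) = 10/3
H(M) = -165 + M² - 50*M (H(M) = -4 + ((M² - 50*M) - 161) = -4 + (-161 + M² - 50*M) = -165 + M² - 50*M)
x(-11) - H(s(-11, 1*(-2) + 3)) = -11 - (-165 + (10/3)² - 50*10/3) = -11 - (-165 + 100/9 - 500/3) = -11 - 1*(-2885/9) = -11 + 2885/9 = 2786/9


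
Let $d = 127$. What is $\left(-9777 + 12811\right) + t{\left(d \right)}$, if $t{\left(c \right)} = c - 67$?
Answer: $3094$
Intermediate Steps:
$t{\left(c \right)} = -67 + c$
$\left(-9777 + 12811\right) + t{\left(d \right)} = \left(-9777 + 12811\right) + \left(-67 + 127\right) = 3034 + 60 = 3094$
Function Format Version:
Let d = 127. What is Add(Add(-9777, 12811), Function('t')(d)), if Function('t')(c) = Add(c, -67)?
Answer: 3094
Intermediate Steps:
Function('t')(c) = Add(-67, c)
Add(Add(-9777, 12811), Function('t')(d)) = Add(Add(-9777, 12811), Add(-67, 127)) = Add(3034, 60) = 3094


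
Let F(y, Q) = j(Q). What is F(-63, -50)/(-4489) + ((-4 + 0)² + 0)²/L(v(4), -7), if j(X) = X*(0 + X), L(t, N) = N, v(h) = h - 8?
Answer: -1166684/31423 ≈ -37.128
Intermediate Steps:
v(h) = -8 + h
j(X) = X² (j(X) = X*X = X²)
F(y, Q) = Q²
F(-63, -50)/(-4489) + ((-4 + 0)² + 0)²/L(v(4), -7) = (-50)²/(-4489) + ((-4 + 0)² + 0)²/(-7) = 2500*(-1/4489) + ((-4)² + 0)²*(-⅐) = -2500/4489 + (16 + 0)²*(-⅐) = -2500/4489 + 16²*(-⅐) = -2500/4489 + 256*(-⅐) = -2500/4489 - 256/7 = -1166684/31423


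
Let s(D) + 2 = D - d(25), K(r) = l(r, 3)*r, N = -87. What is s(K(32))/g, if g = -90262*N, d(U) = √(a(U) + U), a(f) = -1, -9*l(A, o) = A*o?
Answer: -515/11779191 - √6/3926397 ≈ -4.4345e-5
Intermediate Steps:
l(A, o) = -A*o/9
K(r) = -r²/3 (K(r) = (-⅑*r*3)*r = (-r/3)*r = -r²/3)
d(U) = √(-1 + U)
s(D) = -2 + D - 2*√6 (s(D) = -2 + (D - √(-1 + 25)) = -2 + (D - √24) = -2 + (D - 2*√6) = -2 + D - 2*√6)
g = 7852794 (g = -90262*(-87) = 7852794)
s(K(32))/g = (-2 - ⅓*32² - 2*√6)/7852794 = (-2 - ⅓*1024 - 2*√6)*(1/7852794) = (-2 - 1024/3 - 2*√6)*(1/7852794) = (-1030/3 - 2*√6)*(1/7852794) = -515/11779191 - √6/3926397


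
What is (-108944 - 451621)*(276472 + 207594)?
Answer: -271350457290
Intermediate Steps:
(-108944 - 451621)*(276472 + 207594) = -560565*484066 = -271350457290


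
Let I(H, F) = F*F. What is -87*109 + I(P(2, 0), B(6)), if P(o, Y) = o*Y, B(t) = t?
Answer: -9447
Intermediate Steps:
P(o, Y) = Y*o
I(H, F) = F**2
-87*109 + I(P(2, 0), B(6)) = -87*109 + 6**2 = -9483 + 36 = -9447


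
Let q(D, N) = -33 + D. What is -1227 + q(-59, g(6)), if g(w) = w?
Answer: -1319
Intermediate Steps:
-1227 + q(-59, g(6)) = -1227 + (-33 - 59) = -1227 - 92 = -1319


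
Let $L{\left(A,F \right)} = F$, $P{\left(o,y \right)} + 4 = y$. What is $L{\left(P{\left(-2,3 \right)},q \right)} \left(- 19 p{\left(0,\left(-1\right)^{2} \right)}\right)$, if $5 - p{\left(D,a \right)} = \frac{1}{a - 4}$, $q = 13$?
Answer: $- \frac{3952}{3} \approx -1317.3$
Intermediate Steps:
$P{\left(o,y \right)} = -4 + y$
$p{\left(D,a \right)} = 5 - \frac{1}{-4 + a}$ ($p{\left(D,a \right)} = 5 - \frac{1}{a - 4} = 5 - \frac{1}{-4 + a}$)
$L{\left(P{\left(-2,3 \right)},q \right)} \left(- 19 p{\left(0,\left(-1\right)^{2} \right)}\right) = 13 \left(- 19 \frac{-21 + 5 \left(-1\right)^{2}}{-4 + \left(-1\right)^{2}}\right) = 13 \left(- 19 \frac{-21 + 5 \cdot 1}{-4 + 1}\right) = 13 \left(- 19 \frac{-21 + 5}{-3}\right) = 13 \left(- 19 \left(\left(- \frac{1}{3}\right) \left(-16\right)\right)\right) = 13 \left(\left(-19\right) \frac{16}{3}\right) = 13 \left(- \frac{304}{3}\right) = - \frac{3952}{3}$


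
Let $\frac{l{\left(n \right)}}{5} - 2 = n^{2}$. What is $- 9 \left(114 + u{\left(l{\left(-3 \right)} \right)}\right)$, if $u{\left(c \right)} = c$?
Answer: $-1521$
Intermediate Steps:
$l{\left(n \right)} = 10 + 5 n^{2}$
$- 9 \left(114 + u{\left(l{\left(-3 \right)} \right)}\right) = - 9 \left(114 + \left(10 + 5 \left(-3\right)^{2}\right)\right) = - 9 \left(114 + \left(10 + 5 \cdot 9\right)\right) = - 9 \left(114 + \left(10 + 45\right)\right) = - 9 \left(114 + 55\right) = \left(-9\right) 169 = -1521$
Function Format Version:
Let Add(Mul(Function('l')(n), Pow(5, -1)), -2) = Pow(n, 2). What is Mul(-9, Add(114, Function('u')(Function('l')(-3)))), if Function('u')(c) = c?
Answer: -1521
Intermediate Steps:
Function('l')(n) = Add(10, Mul(5, Pow(n, 2)))
Mul(-9, Add(114, Function('u')(Function('l')(-3)))) = Mul(-9, Add(114, Add(10, Mul(5, Pow(-3, 2))))) = Mul(-9, Add(114, Add(10, Mul(5, 9)))) = Mul(-9, Add(114, Add(10, 45))) = Mul(-9, Add(114, 55)) = Mul(-9, 169) = -1521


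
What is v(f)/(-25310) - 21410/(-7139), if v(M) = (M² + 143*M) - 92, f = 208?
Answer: 10669888/90344045 ≈ 0.11810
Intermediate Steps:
v(M) = -92 + M² + 143*M
v(f)/(-25310) - 21410/(-7139) = (-92 + 208² + 143*208)/(-25310) - 21410/(-7139) = (-92 + 43264 + 29744)*(-1/25310) - 21410*(-1/7139) = 72916*(-1/25310) + 21410/7139 = -36458/12655 + 21410/7139 = 10669888/90344045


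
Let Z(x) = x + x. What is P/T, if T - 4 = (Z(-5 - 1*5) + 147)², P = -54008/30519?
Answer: -54008/492363027 ≈ -0.00010969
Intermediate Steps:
P = -54008/30519 (P = -54008*1/30519 = -54008/30519 ≈ -1.7697)
Z(x) = 2*x
T = 16133 (T = 4 + (2*(-5 - 1*5) + 147)² = 4 + (2*(-5 - 5) + 147)² = 4 + (2*(-10) + 147)² = 4 + (-20 + 147)² = 4 + 127² = 4 + 16129 = 16133)
P/T = -54008/30519/16133 = -54008/30519*1/16133 = -54008/492363027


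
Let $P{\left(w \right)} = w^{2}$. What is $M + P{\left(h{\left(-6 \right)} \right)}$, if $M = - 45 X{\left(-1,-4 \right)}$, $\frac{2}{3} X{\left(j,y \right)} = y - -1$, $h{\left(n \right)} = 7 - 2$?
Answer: $\frac{455}{2} \approx 227.5$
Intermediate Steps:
$h{\left(n \right)} = 5$ ($h{\left(n \right)} = 7 - 2 = 5$)
$X{\left(j,y \right)} = \frac{3}{2} + \frac{3 y}{2}$ ($X{\left(j,y \right)} = \frac{3 \left(y - -1\right)}{2} = \frac{3 \left(y + 1\right)}{2} = \frac{3 \left(1 + y\right)}{2} = \frac{3}{2} + \frac{3 y}{2}$)
$M = \frac{405}{2}$ ($M = - 45 \left(\frac{3}{2} + \frac{3}{2} \left(-4\right)\right) = - 45 \left(\frac{3}{2} - 6\right) = \left(-45\right) \left(- \frac{9}{2}\right) = \frac{405}{2} \approx 202.5$)
$M + P{\left(h{\left(-6 \right)} \right)} = \frac{405}{2} + 5^{2} = \frac{405}{2} + 25 = \frac{455}{2}$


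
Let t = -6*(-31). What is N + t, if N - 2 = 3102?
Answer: 3290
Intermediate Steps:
N = 3104 (N = 2 + 3102 = 3104)
t = 186
N + t = 3104 + 186 = 3290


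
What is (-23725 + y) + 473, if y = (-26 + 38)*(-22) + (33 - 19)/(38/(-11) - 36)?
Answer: -729007/31 ≈ -23516.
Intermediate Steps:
y = -8195/31 (y = 12*(-22) + 14/(38*(-1/11) - 36) = -264 + 14/(-38/11 - 36) = -264 + 14/(-434/11) = -264 + 14*(-11/434) = -264 - 11/31 = -8195/31 ≈ -264.35)
(-23725 + y) + 473 = (-23725 - 8195/31) + 473 = -743670/31 + 473 = -729007/31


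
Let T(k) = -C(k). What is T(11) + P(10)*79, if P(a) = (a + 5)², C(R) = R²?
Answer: 17654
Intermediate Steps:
T(k) = -k²
P(a) = (5 + a)²
T(11) + P(10)*79 = -1*11² + (5 + 10)²*79 = -1*121 + 15²*79 = -121 + 225*79 = -121 + 17775 = 17654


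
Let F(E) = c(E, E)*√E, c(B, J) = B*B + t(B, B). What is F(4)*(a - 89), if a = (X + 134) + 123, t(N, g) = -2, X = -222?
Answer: -1512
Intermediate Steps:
a = 35 (a = (-222 + 134) + 123 = -88 + 123 = 35)
c(B, J) = -2 + B² (c(B, J) = B*B - 2 = B² - 2 = -2 + B²)
F(E) = √E*(-2 + E²) (F(E) = (-2 + E²)*√E = √E*(-2 + E²))
F(4)*(a - 89) = (√4*(-2 + 4²))*(35 - 89) = (2*(-2 + 16))*(-54) = (2*14)*(-54) = 28*(-54) = -1512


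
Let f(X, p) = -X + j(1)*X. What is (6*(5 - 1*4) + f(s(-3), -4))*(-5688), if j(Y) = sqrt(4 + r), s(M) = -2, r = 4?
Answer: -45504 + 22752*sqrt(2) ≈ -13328.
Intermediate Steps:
j(Y) = 2*sqrt(2) (j(Y) = sqrt(4 + 4) = sqrt(8) = 2*sqrt(2))
f(X, p) = -X + 2*X*sqrt(2) (f(X, p) = -X + (2*sqrt(2))*X = -X + 2*X*sqrt(2))
(6*(5 - 1*4) + f(s(-3), -4))*(-5688) = (6*(5 - 1*4) - 2*(-1 + 2*sqrt(2)))*(-5688) = (6*(5 - 4) + (2 - 4*sqrt(2)))*(-5688) = (6*1 + (2 - 4*sqrt(2)))*(-5688) = (6 + (2 - 4*sqrt(2)))*(-5688) = (8 - 4*sqrt(2))*(-5688) = -45504 + 22752*sqrt(2)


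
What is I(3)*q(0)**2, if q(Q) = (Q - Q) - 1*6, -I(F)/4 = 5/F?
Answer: -240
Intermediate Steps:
I(F) = -20/F
q(Q) = -6 (q(Q) = 0 - 6 = -6)
I(3)*q(0)**2 = -20/3*(-6)**2 = -20*1/3*36 = -20/3*36 = -240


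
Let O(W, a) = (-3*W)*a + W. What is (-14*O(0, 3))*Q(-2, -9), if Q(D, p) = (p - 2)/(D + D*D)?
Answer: 0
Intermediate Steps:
Q(D, p) = (-2 + p)/(D + D**2)
O(W, a) = W - 3*W*a (O(W, a) = -3*W*a + W = W - 3*W*a)
(-14*O(0, 3))*Q(-2, -9) = (-0*(1 - 3*3))*((-2 - 9)/((-2)*(1 - 2))) = (-0*(1 - 9))*(-1/2*(-11)/(-1)) = (-0*(-8))*(-1/2*(-1)*(-11)) = -14*0*(-11/2) = 0*(-11/2) = 0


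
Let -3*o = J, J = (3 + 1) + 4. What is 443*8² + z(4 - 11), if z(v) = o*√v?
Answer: 28352 - 8*I*√7/3 ≈ 28352.0 - 7.0553*I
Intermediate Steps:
J = 8 (J = 4 + 4 = 8)
o = -8/3 (o = -⅓*8 = -8/3 ≈ -2.6667)
z(v) = -8*√v/3
443*8² + z(4 - 11) = 443*8² - 8*√(4 - 11)/3 = 443*64 - 8*I*√7/3 = 28352 - 8*I*√7/3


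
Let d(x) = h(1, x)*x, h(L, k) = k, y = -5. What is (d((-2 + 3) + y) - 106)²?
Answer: 8100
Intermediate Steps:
d(x) = x² (d(x) = x*x = x²)
(d((-2 + 3) + y) - 106)² = (((-2 + 3) - 5)² - 106)² = ((1 - 5)² - 106)² = ((-4)² - 106)² = (16 - 106)² = (-90)² = 8100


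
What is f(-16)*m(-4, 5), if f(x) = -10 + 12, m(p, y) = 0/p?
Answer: 0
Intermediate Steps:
m(p, y) = 0
f(x) = 2
f(-16)*m(-4, 5) = 2*0 = 0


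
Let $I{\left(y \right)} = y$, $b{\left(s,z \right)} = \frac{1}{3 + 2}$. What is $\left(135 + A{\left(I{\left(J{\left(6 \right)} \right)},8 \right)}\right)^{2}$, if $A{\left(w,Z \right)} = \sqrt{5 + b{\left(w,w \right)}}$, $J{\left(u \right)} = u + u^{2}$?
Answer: $\frac{\left(675 + \sqrt{130}\right)^{2}}{25} \approx 18846.0$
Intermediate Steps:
$b{\left(s,z \right)} = \frac{1}{5}$
$A{\left(w,Z \right)} = \frac{\sqrt{130}}{5}$ ($A{\left(w,Z \right)} = \sqrt{5 + \frac{1}{5}} = \sqrt{\frac{26}{5}} = \frac{\sqrt{130}}{5}$)
$\left(135 + A{\left(I{\left(J{\left(6 \right)} \right)},8 \right)}\right)^{2} = \left(135 + \frac{\sqrt{130}}{5}\right)^{2}$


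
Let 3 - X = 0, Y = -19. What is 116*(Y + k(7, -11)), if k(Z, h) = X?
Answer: -1856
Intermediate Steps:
X = 3 (X = 3 - 1*0 = 3 + 0 = 3)
k(Z, h) = 3
116*(Y + k(7, -11)) = 116*(-19 + 3) = 116*(-16) = -1856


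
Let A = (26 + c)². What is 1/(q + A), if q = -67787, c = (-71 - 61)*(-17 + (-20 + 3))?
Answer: 1/20308409 ≈ 4.9241e-8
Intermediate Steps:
c = 4488 (c = -132*(-17 - 17) = -132*(-34) = 4488)
A = 20376196 (A = (26 + 4488)² = 4514² = 20376196)
1/(q + A) = 1/(-67787 + 20376196) = 1/20308409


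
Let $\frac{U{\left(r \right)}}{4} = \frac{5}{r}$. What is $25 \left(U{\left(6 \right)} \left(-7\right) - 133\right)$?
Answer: $- \frac{11725}{3} \approx -3908.3$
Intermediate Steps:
$U{\left(r \right)} = \frac{20}{r}$ ($U{\left(r \right)} = 4 \frac{5}{r} = \frac{20}{r}$)
$25 \left(U{\left(6 \right)} \left(-7\right) - 133\right) = 25 \left(\frac{20}{6} \left(-7\right) - 133\right) = 25 \left(20 \cdot \frac{1}{6} \left(-7\right) - 133\right) = 25 \left(\frac{10}{3} \left(-7\right) - 133\right) = 25 \left(- \frac{70}{3} - 133\right) = 25 \left(- \frac{469}{3}\right) = - \frac{11725}{3}$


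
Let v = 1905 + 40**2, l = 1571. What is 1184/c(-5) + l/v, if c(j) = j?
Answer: -828413/3505 ≈ -236.35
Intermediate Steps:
v = 3505 (v = 1905 + 1600 = 3505)
1184/c(-5) + l/v = 1184/(-5) + 1571/3505 = 1184*(-1/5) + 1571*(1/3505) = -1184/5 + 1571/3505 = -828413/3505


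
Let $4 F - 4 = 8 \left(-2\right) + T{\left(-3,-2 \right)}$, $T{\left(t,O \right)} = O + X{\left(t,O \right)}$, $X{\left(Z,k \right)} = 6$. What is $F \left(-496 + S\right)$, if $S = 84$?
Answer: $824$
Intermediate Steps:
$T{\left(t,O \right)} = 6 + O$ ($T{\left(t,O \right)} = O + 6 = 6 + O$)
$F = -2$ ($F = 1 + \frac{8 \left(-2\right) + \left(6 - 2\right)}{4} = 1 + \frac{-16 + 4}{4} = 1 + \frac{1}{4} \left(-12\right) = 1 - 3 = -2$)
$F \left(-496 + S\right) = - 2 \left(-496 + 84\right) = \left(-2\right) \left(-412\right) = 824$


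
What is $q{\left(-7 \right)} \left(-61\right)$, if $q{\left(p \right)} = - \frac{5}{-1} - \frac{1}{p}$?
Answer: $- \frac{2196}{7} \approx -313.71$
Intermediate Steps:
$q{\left(p \right)} = 5 - \frac{1}{p}$ ($q{\left(p \right)} = \left(-5\right) \left(-1\right) - \frac{1}{p} = 5 - \frac{1}{p}$)
$q{\left(-7 \right)} \left(-61\right) = \left(5 - \frac{1}{-7}\right) \left(-61\right) = \left(5 - - \frac{1}{7}\right) \left(-61\right) = \left(5 + \frac{1}{7}\right) \left(-61\right) = \frac{36}{7} \left(-61\right) = - \frac{2196}{7}$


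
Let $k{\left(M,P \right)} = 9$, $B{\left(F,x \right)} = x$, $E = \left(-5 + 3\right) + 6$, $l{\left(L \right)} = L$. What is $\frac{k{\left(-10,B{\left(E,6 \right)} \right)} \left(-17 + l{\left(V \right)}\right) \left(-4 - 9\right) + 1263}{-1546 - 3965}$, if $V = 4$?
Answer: $- \frac{928}{1837} \approx -0.50517$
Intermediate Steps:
$E = 4$ ($E = -2 + 6 = 4$)
$\frac{k{\left(-10,B{\left(E,6 \right)} \right)} \left(-17 + l{\left(V \right)}\right) \left(-4 - 9\right) + 1263}{-1546 - 3965} = \frac{9 \left(-17 + 4\right) \left(-4 - 9\right) + 1263}{-1546 - 3965} = \frac{9 \left(\left(-13\right) \left(-13\right)\right) + 1263}{-5511} = \left(9 \cdot 169 + 1263\right) \left(- \frac{1}{5511}\right) = \left(1521 + 1263\right) \left(- \frac{1}{5511}\right) = 2784 \left(- \frac{1}{5511}\right) = - \frac{928}{1837}$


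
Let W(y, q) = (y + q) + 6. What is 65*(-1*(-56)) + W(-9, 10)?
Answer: 3647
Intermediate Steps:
W(y, q) = 6 + q + y (W(y, q) = (q + y) + 6 = 6 + q + y)
65*(-1*(-56)) + W(-9, 10) = 65*(-1*(-56)) + (6 + 10 - 9) = 65*56 + 7 = 3640 + 7 = 3647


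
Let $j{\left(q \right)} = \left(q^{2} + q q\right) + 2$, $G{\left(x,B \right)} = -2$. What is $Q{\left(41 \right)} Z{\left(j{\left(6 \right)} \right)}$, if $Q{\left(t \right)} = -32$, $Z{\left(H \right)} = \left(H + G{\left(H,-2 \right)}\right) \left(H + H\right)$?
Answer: $-340992$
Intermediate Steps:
$j{\left(q \right)} = 2 + 2 q^{2}$ ($j{\left(q \right)} = \left(q^{2} + q^{2}\right) + 2 = 2 q^{2} + 2 = 2 + 2 q^{2}$)
$Z{\left(H \right)} = 2 H \left(-2 + H\right)$ ($Z{\left(H \right)} = \left(H - 2\right) \left(H + H\right) = \left(-2 + H\right) 2 H = 2 H \left(-2 + H\right)$)
$Q{\left(41 \right)} Z{\left(j{\left(6 \right)} \right)} = - 32 \cdot 2 \left(2 + 2 \cdot 6^{2}\right) \left(-2 + \left(2 + 2 \cdot 6^{2}\right)\right) = - 32 \cdot 2 \left(2 + 2 \cdot 36\right) \left(-2 + \left(2 + 2 \cdot 36\right)\right) = - 32 \cdot 2 \left(2 + 72\right) \left(-2 + \left(2 + 72\right)\right) = - 32 \cdot 2 \cdot 74 \left(-2 + 74\right) = - 32 \cdot 2 \cdot 74 \cdot 72 = \left(-32\right) 10656 = -340992$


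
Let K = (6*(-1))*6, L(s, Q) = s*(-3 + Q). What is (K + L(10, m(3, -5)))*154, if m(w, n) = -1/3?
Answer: -32032/3 ≈ -10677.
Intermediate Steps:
m(w, n) = -⅓ (m(w, n) = -1*⅓ = -⅓)
K = -36 (K = -6*6 = -36)
(K + L(10, m(3, -5)))*154 = (-36 + 10*(-3 - ⅓))*154 = (-36 + 10*(-10/3))*154 = (-36 - 100/3)*154 = -208/3*154 = -32032/3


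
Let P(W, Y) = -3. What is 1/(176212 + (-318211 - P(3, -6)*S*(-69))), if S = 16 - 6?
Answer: -1/144069 ≈ -6.9411e-6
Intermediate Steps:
S = 10
1/(176212 + (-318211 - P(3, -6)*S*(-69))) = 1/(176212 + (-318211 - (-3*10)*(-69))) = 1/(176212 + (-318211 - (-30)*(-69))) = 1/(176212 + (-318211 - 1*2070)) = 1/(176212 + (-318211 - 2070)) = 1/(176212 - 320281) = 1/(-144069) = -1/144069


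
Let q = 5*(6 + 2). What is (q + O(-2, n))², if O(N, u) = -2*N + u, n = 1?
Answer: 2025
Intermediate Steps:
q = 40 (q = 5*8 = 40)
O(N, u) = u - 2*N
(q + O(-2, n))² = (40 + (1 - 2*(-2)))² = (40 + (1 + 4))² = (40 + 5)² = 45² = 2025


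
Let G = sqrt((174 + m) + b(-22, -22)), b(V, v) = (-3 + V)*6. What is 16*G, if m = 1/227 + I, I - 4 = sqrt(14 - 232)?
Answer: 16*sqrt(1443039 + 51529*I*sqrt(218))/227 ≈ 87.389 + 21.626*I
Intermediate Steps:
I = 4 + I*sqrt(218) (I = 4 + sqrt(14 - 232) = 4 + sqrt(-218) = 4 + I*sqrt(218) ≈ 4.0 + 14.765*I)
b(V, v) = -18 + 6*V
m = 909/227 + I*sqrt(218) (m = 1/227 + (4 + I*sqrt(218)) = 909/227 + I*sqrt(218) ≈ 4.0044 + 14.765*I)
G = sqrt(6357/227 + I*sqrt(218)) (G = sqrt((174 + (909/227 + I*sqrt(218))) + (-18 + 6*(-22))) = sqrt((40407/227 + I*sqrt(218)) + (-18 - 132)) = sqrt((40407/227 + I*sqrt(218)) - 150) = sqrt(6357/227 + I*sqrt(218)) ≈ 5.4618 + 1.3516*I)
16*G = 16*(sqrt(1443039 + 51529*I*sqrt(218))/227) = 16*sqrt(1443039 + 51529*I*sqrt(218))/227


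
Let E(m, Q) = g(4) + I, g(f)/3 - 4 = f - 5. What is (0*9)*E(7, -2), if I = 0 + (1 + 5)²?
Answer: 0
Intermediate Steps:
g(f) = -3 + 3*f (g(f) = 12 + 3*(f - 5) = 12 + 3*(-5 + f) = 12 + (-15 + 3*f) = -3 + 3*f)
I = 36 (I = 0 + 6² = 0 + 36 = 36)
E(m, Q) = 45 (E(m, Q) = (-3 + 3*4) + 36 = (-3 + 12) + 36 = 9 + 36 = 45)
(0*9)*E(7, -2) = (0*9)*45 = 0*45 = 0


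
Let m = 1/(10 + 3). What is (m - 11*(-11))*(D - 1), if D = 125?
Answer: 195176/13 ≈ 15014.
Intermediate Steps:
m = 1/13 ≈ 0.076923
(m - 11*(-11))*(D - 1) = (1/13 - 11*(-11))*(125 - 1) = (1/13 + 121)*124 = (1574/13)*124 = 195176/13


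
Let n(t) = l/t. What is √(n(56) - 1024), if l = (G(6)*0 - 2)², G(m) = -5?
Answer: I*√200690/14 ≈ 31.999*I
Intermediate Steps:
l = 4 (l = (-5*0 - 2)² = (0 - 2)² = (-2)² = 4)
n(t) = 4/t
√(n(56) - 1024) = √(4/56 - 1024) = √(4*(1/56) - 1024) = √(1/14 - 1024) = √(-14335/14) = I*√200690/14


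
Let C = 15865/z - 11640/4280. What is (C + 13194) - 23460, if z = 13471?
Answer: -778926532/75863 ≈ -10268.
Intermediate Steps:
C = -116974/75863 (C = 15865/13471 - 11640/4280 = 15865*(1/13471) - 11640*1/4280 = 835/709 - 291/107 = -116974/75863 ≈ -1.5419)
(C + 13194) - 23460 = (-116974/75863 + 13194) - 23460 = 1000819448/75863 - 23460 = -778926532/75863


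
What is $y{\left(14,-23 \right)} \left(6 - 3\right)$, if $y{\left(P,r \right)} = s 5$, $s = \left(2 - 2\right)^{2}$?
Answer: $0$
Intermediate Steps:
$s = 0$ ($s = 0^{2} = 0$)
$y{\left(P,r \right)} = 0$ ($y{\left(P,r \right)} = 0 \cdot 5 = 0$)
$y{\left(14,-23 \right)} \left(6 - 3\right) = 0 \left(6 - 3\right) = 0 \cdot 3 = 0$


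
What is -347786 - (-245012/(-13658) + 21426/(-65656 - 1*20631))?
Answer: -204944689221546/589253923 ≈ -3.4780e+5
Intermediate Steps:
-347786 - (-245012/(-13658) + 21426/(-65656 - 1*20631)) = -347786 - (-245012*(-1/13658) + 21426/(-65656 - 20631)) = -347786 - (122506/6829 + 21426/(-86287)) = -347786 - (122506/6829 + 21426*(-1/86287)) = -347786 - (122506/6829 - 21426/86287) = -347786 - 1*10424357068/589253923 = -347786 - 10424357068/589253923 = -204944689221546/589253923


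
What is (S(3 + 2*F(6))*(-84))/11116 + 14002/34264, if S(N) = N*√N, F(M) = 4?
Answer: 7001/17132 - 33*√11/397 ≈ 0.13296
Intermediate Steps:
S(N) = N^(3/2)
(S(3 + 2*F(6))*(-84))/11116 + 14002/34264 = ((3 + 2*4)^(3/2)*(-84))/11116 + 14002/34264 = ((3 + 8)^(3/2)*(-84))*(1/11116) + 14002*(1/34264) = (11^(3/2)*(-84))*(1/11116) + 7001/17132 = ((11*√11)*(-84))*(1/11116) + 7001/17132 = -924*√11*(1/11116) + 7001/17132 = -33*√11/397 + 7001/17132 = 7001/17132 - 33*√11/397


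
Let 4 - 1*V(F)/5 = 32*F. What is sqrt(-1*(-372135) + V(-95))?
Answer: sqrt(387355) ≈ 622.38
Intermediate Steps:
V(F) = 20 - 160*F
sqrt(-1*(-372135) + V(-95)) = sqrt(-1*(-372135) + (20 - 160*(-95))) = sqrt(372135 + (20 + 15200)) = sqrt(372135 + 15220) = sqrt(387355)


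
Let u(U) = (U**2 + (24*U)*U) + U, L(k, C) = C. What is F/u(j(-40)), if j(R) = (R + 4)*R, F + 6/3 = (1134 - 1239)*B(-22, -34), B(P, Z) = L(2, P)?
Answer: 577/12960360 ≈ 4.4520e-5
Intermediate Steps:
B(P, Z) = P
F = 2308 (F = -2 + (1134 - 1239)*(-22) = -2 - 105*(-22) = -2 + 2310 = 2308)
j(R) = R*(4 + R) (j(R) = (4 + R)*R = R*(4 + R))
u(U) = U + 25*U**2 (u(U) = (U**2 + 24*U**2) + U = 25*U**2 + U = U + 25*U**2)
F/u(j(-40)) = 2308/(((-40*(4 - 40))*(1 + 25*(-40*(4 - 40))))) = 2308/(((-40*(-36))*(1 + 25*(-40*(-36))))) = 2308/((1440*(1 + 25*1440))) = 2308/((1440*(1 + 36000))) = 2308/((1440*36001)) = 2308/51841440 = 2308*(1/51841440) = 577/12960360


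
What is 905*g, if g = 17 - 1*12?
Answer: 4525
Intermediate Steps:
g = 5 (g = 17 - 12 = 5)
905*g = 905*5 = 4525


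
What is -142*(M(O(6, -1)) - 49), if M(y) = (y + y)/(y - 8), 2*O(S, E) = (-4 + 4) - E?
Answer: 104654/15 ≈ 6976.9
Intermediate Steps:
O(S, E) = -E/2 (O(S, E) = ((-4 + 4) - E)/2 = (0 - E)/2 = (-E)/2 = -E/2)
M(y) = 2*y/(-8 + y) (M(y) = (2*y)/(-8 + y) = 2*y/(-8 + y))
-142*(M(O(6, -1)) - 49) = -142*(2*(-½*(-1))/(-8 - ½*(-1)) - 49) = -142*(2*(½)/(-8 + ½) - 49) = -142*(2*(½)/(-15/2) - 49) = -142*(2*(½)*(-2/15) - 49) = -142*(-2/15 - 49) = -142*(-737/15) = 104654/15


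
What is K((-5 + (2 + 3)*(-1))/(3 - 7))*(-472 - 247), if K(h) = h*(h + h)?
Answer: -17975/2 ≈ -8987.5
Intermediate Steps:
K(h) = 2*h**2 (K(h) = h*(2*h) = 2*h**2)
K((-5 + (2 + 3)*(-1))/(3 - 7))*(-472 - 247) = (2*((-5 + (2 + 3)*(-1))/(3 - 7))**2)*(-472 - 247) = (2*((-5 + 5*(-1))/(-4))**2)*(-719) = (2*((-5 - 5)*(-1/4))**2)*(-719) = (2*(-10*(-1/4))**2)*(-719) = (2*(5/2)**2)*(-719) = (2*(25/4))*(-719) = (25/2)*(-719) = -17975/2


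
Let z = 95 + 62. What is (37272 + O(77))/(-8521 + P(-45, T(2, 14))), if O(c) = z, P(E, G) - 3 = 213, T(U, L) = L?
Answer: -37429/8305 ≈ -4.5068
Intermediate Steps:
z = 157
P(E, G) = 216 (P(E, G) = 3 + 213 = 216)
O(c) = 157
(37272 + O(77))/(-8521 + P(-45, T(2, 14))) = (37272 + 157)/(-8521 + 216) = 37429/(-8305) = 37429*(-1/8305) = -37429/8305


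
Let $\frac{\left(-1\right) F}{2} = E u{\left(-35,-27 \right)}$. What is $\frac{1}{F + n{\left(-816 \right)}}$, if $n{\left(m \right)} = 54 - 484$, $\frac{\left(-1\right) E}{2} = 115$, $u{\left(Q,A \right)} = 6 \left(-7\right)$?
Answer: $- \frac{1}{19750} \approx -5.0633 \cdot 10^{-5}$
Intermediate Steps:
$u{\left(Q,A \right)} = -42$
$E = -230$ ($E = \left(-2\right) 115 = -230$)
$n{\left(m \right)} = -430$ ($n{\left(m \right)} = 54 - 484 = -430$)
$F = -19320$ ($F = - 2 \left(\left(-230\right) \left(-42\right)\right) = \left(-2\right) 9660 = -19320$)
$\frac{1}{F + n{\left(-816 \right)}} = \frac{1}{-19320 - 430} = \frac{1}{-19750} = - \frac{1}{19750}$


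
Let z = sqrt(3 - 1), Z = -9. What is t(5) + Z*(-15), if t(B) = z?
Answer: 135 + sqrt(2) ≈ 136.41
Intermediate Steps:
z = sqrt(2) ≈ 1.4142
t(B) = sqrt(2)
t(5) + Z*(-15) = sqrt(2) - 9*(-15) = sqrt(2) + 135 = 135 + sqrt(2)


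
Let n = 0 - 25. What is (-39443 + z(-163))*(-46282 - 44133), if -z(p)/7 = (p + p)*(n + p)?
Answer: 42355720485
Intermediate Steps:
n = -25
z(p) = -14*p*(-25 + p) (z(p) = -7*(p + p)*(-25 + p) = -7*2*p*(-25 + p) = -14*p*(-25 + p))
(-39443 + z(-163))*(-46282 - 44133) = (-39443 + 14*(-163)*(25 - 1*(-163)))*(-46282 - 44133) = (-39443 + 14*(-163)*(25 + 163))*(-90415) = (-39443 + 14*(-163)*188)*(-90415) = (-39443 - 429016)*(-90415) = -468459*(-90415) = 42355720485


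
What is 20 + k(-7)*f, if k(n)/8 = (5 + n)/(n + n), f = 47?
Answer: 516/7 ≈ 73.714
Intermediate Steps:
k(n) = 4*(5 + n)/n (k(n) = 8*((5 + n)/(n + n)) = 8*((5 + n)/((2*n))) = 8*((5 + n)*(1/(2*n))) = 8*((5 + n)/(2*n)) = 4*(5 + n)/n)
20 + k(-7)*f = 20 + (4 + 20/(-7))*47 = 20 + (4 + 20*(-⅐))*47 = 20 + (4 - 20/7)*47 = 20 + (8/7)*47 = 20 + 376/7 = 516/7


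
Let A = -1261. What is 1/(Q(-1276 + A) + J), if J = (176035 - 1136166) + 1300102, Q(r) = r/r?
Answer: 1/339972 ≈ 2.9414e-6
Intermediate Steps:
Q(r) = 1
J = 339971 (J = -960131 + 1300102 = 339971)
1/(Q(-1276 + A) + J) = 1/(1 + 339971) = 1/339972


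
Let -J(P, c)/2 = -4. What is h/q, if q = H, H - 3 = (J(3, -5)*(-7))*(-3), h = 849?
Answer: 283/57 ≈ 4.9649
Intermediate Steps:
J(P, c) = 8 (J(P, c) = -2*(-4) = 8)
H = 171 (H = 3 + (8*(-7))*(-3) = 3 - 56*(-3) = 3 + 168 = 171)
q = 171
h/q = 849/171 = 849*(1/171) = 283/57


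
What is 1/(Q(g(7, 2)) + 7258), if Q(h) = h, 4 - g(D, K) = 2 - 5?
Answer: 1/7265 ≈ 0.00013765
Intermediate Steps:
g(D, K) = 7 (g(D, K) = 4 - (2 - 5) = 4 - 1*(-3) = 4 + 3 = 7)
1/(Q(g(7, 2)) + 7258) = 1/(7 + 7258) = 1/7265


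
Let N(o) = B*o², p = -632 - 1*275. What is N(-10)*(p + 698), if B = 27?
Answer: -564300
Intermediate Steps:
p = -907 (p = -632 - 275 = -907)
N(o) = 27*o²
N(-10)*(p + 698) = (27*(-10)²)*(-907 + 698) = (27*100)*(-209) = 2700*(-209) = -564300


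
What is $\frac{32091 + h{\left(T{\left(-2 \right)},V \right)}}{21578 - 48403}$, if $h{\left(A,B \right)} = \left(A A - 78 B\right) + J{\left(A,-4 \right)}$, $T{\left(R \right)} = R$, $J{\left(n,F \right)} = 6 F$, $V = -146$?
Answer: $- \frac{43459}{26825} \approx -1.6201$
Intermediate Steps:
$h{\left(A,B \right)} = -24 + A^{2} - 78 B$ ($h{\left(A,B \right)} = \left(A A - 78 B\right) + 6 \left(-4\right) = \left(A^{2} - 78 B\right) - 24 = -24 + A^{2} - 78 B$)
$\frac{32091 + h{\left(T{\left(-2 \right)},V \right)}}{21578 - 48403} = \frac{32091 - \left(-11364 - 4\right)}{21578 - 48403} = \frac{32091 + \left(-24 + 4 + 11388\right)}{-26825} = \left(32091 + 11368\right) \left(- \frac{1}{26825}\right) = 43459 \left(- \frac{1}{26825}\right) = - \frac{43459}{26825}$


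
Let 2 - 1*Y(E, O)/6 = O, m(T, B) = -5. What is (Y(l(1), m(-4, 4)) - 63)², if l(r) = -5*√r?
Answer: 441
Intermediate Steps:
Y(E, O) = 12 - 6*O
(Y(l(1), m(-4, 4)) - 63)² = ((12 - 6*(-5)) - 63)² = ((12 + 30) - 63)² = (42 - 63)² = (-21)² = 441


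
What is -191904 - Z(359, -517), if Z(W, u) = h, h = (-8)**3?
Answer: -191392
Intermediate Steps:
h = -512
Z(W, u) = -512
-191904 - Z(359, -517) = -191904 - 1*(-512) = -191904 + 512 = -191392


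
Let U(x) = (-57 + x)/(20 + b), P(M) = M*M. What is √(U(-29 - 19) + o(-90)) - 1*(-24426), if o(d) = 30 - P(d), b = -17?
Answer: 24426 + I*√8105 ≈ 24426.0 + 90.028*I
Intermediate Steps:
P(M) = M²
o(d) = 30 - d²
U(x) = -19 + x/3 (U(x) = (-57 + x)/(20 - 17) = (-57 + x)/3 = (-57 + x)*(⅓) = -19 + x/3)
√(U(-29 - 19) + o(-90)) - 1*(-24426) = √((-19 + (-29 - 19)/3) + (30 - 1*(-90)²)) - 1*(-24426) = √((-19 + (⅓)*(-48)) + (30 - 1*8100)) + 24426 = √((-19 - 16) + (30 - 8100)) + 24426 = √(-35 - 8070) + 24426 = √(-8105) + 24426 = I*√8105 + 24426 = 24426 + I*√8105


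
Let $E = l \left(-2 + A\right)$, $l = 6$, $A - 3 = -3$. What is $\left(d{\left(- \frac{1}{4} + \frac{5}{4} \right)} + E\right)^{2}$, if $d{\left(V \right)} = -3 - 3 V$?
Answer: $324$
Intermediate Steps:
$A = 0$ ($A = 3 - 3 = 0$)
$E = -12$ ($E = 6 \left(-2 + 0\right) = 6 \left(-2\right) = -12$)
$\left(d{\left(- \frac{1}{4} + \frac{5}{4} \right)} + E\right)^{2} = \left(\left(-3 - 3 \left(- \frac{1}{4} + \frac{5}{4}\right)\right) - 12\right)^{2} = \left(\left(-3 - 3\right) - 12\right)^{2} = \left(-6 - 12\right)^{2} = \left(-18\right)^{2} = 324$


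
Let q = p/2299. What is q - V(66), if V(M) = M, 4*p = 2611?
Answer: -604325/9196 ≈ -65.716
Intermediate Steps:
p = 2611/4 (p = (1/4)*2611 = 2611/4 ≈ 652.75)
q = 2611/9196 (q = (2611/4)/2299 = (2611/4)*(1/2299) = 2611/9196 ≈ 0.28393)
q - V(66) = 2611/9196 - 1*66 = 2611/9196 - 66 = -604325/9196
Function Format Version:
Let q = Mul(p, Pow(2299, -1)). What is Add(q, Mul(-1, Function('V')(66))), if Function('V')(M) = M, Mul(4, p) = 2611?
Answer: Rational(-604325, 9196) ≈ -65.716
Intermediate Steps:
p = Rational(2611, 4) (p = Mul(Rational(1, 4), 2611) = Rational(2611, 4) ≈ 652.75)
q = Rational(2611, 9196) (q = Mul(Rational(2611, 4), Pow(2299, -1)) = Mul(Rational(2611, 4), Rational(1, 2299)) = Rational(2611, 9196) ≈ 0.28393)
Add(q, Mul(-1, Function('V')(66))) = Add(Rational(2611, 9196), Mul(-1, 66)) = Add(Rational(2611, 9196), -66) = Rational(-604325, 9196)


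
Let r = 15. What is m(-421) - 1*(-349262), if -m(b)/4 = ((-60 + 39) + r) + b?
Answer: 350970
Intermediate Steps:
m(b) = 24 - 4*b (m(b) = -4*(((-60 + 39) + 15) + b) = -4*((-21 + 15) + b) = -4*(-6 + b) = 24 - 4*b)
m(-421) - 1*(-349262) = (24 - 4*(-421)) - 1*(-349262) = (24 + 1684) + 349262 = 1708 + 349262 = 350970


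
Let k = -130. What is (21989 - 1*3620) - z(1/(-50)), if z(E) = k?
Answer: 18499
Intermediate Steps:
z(E) = -130
(21989 - 1*3620) - z(1/(-50)) = (21989 - 1*3620) - 1*(-130) = (21989 - 3620) + 130 = 18369 + 130 = 18499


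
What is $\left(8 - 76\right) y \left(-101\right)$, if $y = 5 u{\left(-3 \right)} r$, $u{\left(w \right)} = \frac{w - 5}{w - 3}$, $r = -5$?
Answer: $- \frac{686800}{3} \approx -2.2893 \cdot 10^{5}$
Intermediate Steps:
$u{\left(w \right)} = \frac{-5 + w}{-3 + w}$
$y = - \frac{100}{3}$ ($y = 5 \frac{-5 - 3}{-3 - 3} \left(-5\right) = 5 \frac{1}{-6} \left(-8\right) \left(-5\right) = 5 \left(\left(- \frac{1}{6}\right) \left(-8\right)\right) \left(-5\right) = 5 \cdot \frac{4}{3} \left(-5\right) = \frac{20}{3} \left(-5\right) = - \frac{100}{3} \approx -33.333$)
$\left(8 - 76\right) y \left(-101\right) = \left(8 - 76\right) \left(- \frac{100}{3}\right) \left(-101\right) = \left(-68\right) \left(- \frac{100}{3}\right) \left(-101\right) = \frac{6800}{3} \left(-101\right) = - \frac{686800}{3}$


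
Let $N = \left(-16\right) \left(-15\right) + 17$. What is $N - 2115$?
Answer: $-1858$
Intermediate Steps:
$N = 257$ ($N = 240 + 17 = 257$)
$N - 2115 = 257 - 2115 = -1858$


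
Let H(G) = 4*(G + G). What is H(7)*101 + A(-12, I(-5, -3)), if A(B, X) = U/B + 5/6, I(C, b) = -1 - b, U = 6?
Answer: 16969/3 ≈ 5656.3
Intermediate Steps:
A(B, X) = 5/6 + 6/B (A(B, X) = 6/B + 5/6 = 5/6 + 6/B)
H(G) = 8*G (H(G) = 4*(2*G) = 8*G)
H(7)*101 + A(-12, I(-5, -3)) = (8*7)*101 + (5/6 + 6/(-12)) = 56*101 + (5/6 + 6*(-1/12)) = 5656 + (5/6 - 1/2) = 5656 + 1/3 = 16969/3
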